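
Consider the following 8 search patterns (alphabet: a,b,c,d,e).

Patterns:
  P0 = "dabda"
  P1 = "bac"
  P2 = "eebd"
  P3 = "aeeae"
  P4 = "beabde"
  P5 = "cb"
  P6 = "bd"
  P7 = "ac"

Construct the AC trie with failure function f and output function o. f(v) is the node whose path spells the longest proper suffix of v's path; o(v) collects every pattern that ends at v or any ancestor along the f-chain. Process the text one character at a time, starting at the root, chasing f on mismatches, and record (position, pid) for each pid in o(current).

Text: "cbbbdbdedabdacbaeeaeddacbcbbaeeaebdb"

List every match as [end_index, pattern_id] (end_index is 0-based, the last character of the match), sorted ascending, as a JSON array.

Construct AC machine:
Trie nodes:
  n0 'ε': a→13 b→6 c→23 d→1 e→9
  n1 'd': a→2
  n2 'da': b→3
  n3 'dab': d→4
  n4 'dabd': a→5
  n5 'dabda': ·  ←P0
  n6 'b': a→7 d→25 e→18
  n7 'ba': c→8
  n8 'bac': ·  ←P1
  n9 'e': e→10
  n10 'ee': b→11
  n11 'eeb': d→12
  n12 'eebd': ·  ←P2
  n13 'a': c→26 e→14
  n14 'ae': e→15
  n15 'aee': a→16
  n16 'aeea': e→17
  n17 'aeeae': ·  ←P3
  n18 'be': a→19
  n19 'bea': b→20
  n20 'beab': d→21
  n21 'beabd': e→22
  n22 'beabde': ·  ←P4
  n23 'c': b→24
  n24 'cb': ·  ←P5
  n25 'bd': ·  ←P6
  n26 'ac': ·  ←P7

Failure links (BFS by depth):
  n1('d'): parent n0 fail=0; on 'd' 0 → fail=0;  out ∅∪∅=∅
  n6('b'): parent n0 fail=0; on 'b' 0 → fail=0;  out ∅∪∅=∅
  n9('e'): parent n0 fail=0; on 'e' 0 → fail=0;  out ∅∪∅=∅
  n13('a'): parent n0 fail=0; on 'a' 0 → fail=0;  out ∅∪∅=∅
  n23('c'): parent n0 fail=0; on 'c' 0 → fail=0;  out ∅∪∅=∅
  n2('da'): parent n1 fail=0; on 'a' 0 → fail=13;  out ∅∪∅=∅
  n7('ba'): parent n6 fail=0; on 'a' 0 → fail=13;  out ∅∪∅=∅
  n10('ee'): parent n9 fail=0; on 'e' 0 → fail=9;  out ∅∪∅=∅
  n14('ae'): parent n13 fail=0; on 'e' 0 → fail=9;  out ∅∪∅=∅
  n18('be'): parent n6 fail=0; on 'e' 0 → fail=9;  out ∅∪∅=∅
  n24('cb'): parent n23 fail=0; on 'b' 0 → fail=6;  out {5}∪∅={5}
  n25('bd'): parent n6 fail=0; on 'd' 0 → fail=1;  out {6}∪∅={6}
  n26('ac'): parent n13 fail=0; on 'c' 0 → fail=23;  out {7}∪∅={7}
  n3('dab'): parent n2 fail=13; on 'b' 13→0 → fail=6;  out ∅∪∅=∅
  n8('bac'): parent n7 fail=13; on 'c' 13 → fail=26;  out {1}∪{7}={1,7}
  n11('eeb'): parent n10 fail=9; on 'b' 9→0 → fail=6;  out ∅∪∅=∅
  n15('aee'): parent n14 fail=9; on 'e' 9 → fail=10;  out ∅∪∅=∅
  n19('bea'): parent n18 fail=9; on 'a' 9→0 → fail=13;  out ∅∪∅=∅
  n4('dabd'): parent n3 fail=6; on 'd' 6 → fail=25;  out ∅∪{6}={6}
  n12('eebd'): parent n11 fail=6; on 'd' 6 → fail=25;  out {2}∪{6}={2,6}
  n16('aeea'): parent n15 fail=10; on 'a' 10→9→0 → fail=13;  out ∅∪∅=∅
  n20('beab'): parent n19 fail=13; on 'b' 13→0 → fail=6;  out ∅∪∅=∅
  n5('dabda'): parent n4 fail=25; on 'a' 25→1 → fail=2;  out {0}∪∅={0}
  n17('aeeae'): parent n16 fail=13; on 'e' 13 → fail=14;  out {3}∪∅={3}
  n21('beabd'): parent n20 fail=6; on 'd' 6 → fail=25;  out ∅∪{6}={6}
  n22('beabde'): parent n21 fail=25; on 'e' 25→1→0 → fail=9;  out {4}∪∅={4}

Scan:
pos 0 'c': at 23
pos 1 'b': at 24  → match P5@[0:1]
pos 2 'b': at 6 (via fail)
pos 3 'b': at 6 (via fail)
pos 4 'd': at 25  → match P6@[3:4]
pos 5 'b': at 6 (via fail)
pos 6 'd': at 25  → match P6@[5:6]
pos 7 'e': at 9 (via fail)
pos 8 'd': at 1 (via fail)
pos 9 'a': at 2
pos 10 'b': at 3
pos 11 'd': at 4  → match P6@[10:11]
pos 12 'a': at 5  → match P0@[8:12]
pos 13 'c': at 26 (via fail)  → match P7@[12:13]
pos 14 'b': at 24 (via fail)  → match P5@[13:14]
pos 15 'a': at 7 (via fail)
pos 16 'e': at 14 (via fail)
pos 17 'e': at 15
pos 18 'a': at 16
pos 19 'e': at 17  → match P3@[15:19]
pos 20 'd': at 1 (via fail)
pos 21 'd': at 1 (via fail)
pos 22 'a': at 2
pos 23 'c': at 26 (via fail)  → match P7@[22:23]
pos 24 'b': at 24 (via fail)  → match P5@[23:24]
pos 25 'c': at 23 (via fail)
pos 26 'b': at 24  → match P5@[25:26]
pos 27 'b': at 6 (via fail)
pos 28 'a': at 7
pos 29 'e': at 14 (via fail)
pos 30 'e': at 15
pos 31 'a': at 16
pos 32 'e': at 17  → match P3@[28:32]
pos 33 'b': at 6 (via fail)
pos 34 'd': at 25  → match P6@[33:34]
pos 35 'b': at 6 (via fail)

Result: [[1,5],[4,6],[6,6],[11,6],[12,0],[13,7],[14,5],[19,3],[23,7],[24,5],[26,5],[32,3],[34,6]]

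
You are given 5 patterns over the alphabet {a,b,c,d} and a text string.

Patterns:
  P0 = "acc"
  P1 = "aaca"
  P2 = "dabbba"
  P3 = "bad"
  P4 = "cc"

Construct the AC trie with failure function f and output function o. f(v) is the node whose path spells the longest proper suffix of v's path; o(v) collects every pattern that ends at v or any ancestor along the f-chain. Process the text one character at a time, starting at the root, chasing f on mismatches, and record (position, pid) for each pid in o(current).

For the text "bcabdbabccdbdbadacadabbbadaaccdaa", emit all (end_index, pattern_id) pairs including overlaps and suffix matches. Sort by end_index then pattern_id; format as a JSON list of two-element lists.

Construct AC machine:
Trie nodes:
  0='ε' goto a→1 b→13 c→16 d→7
  1='a' goto a→4 c→2
  2='ac' goto c→3
  3='acc' goto ·  ←P0
  4='aa' goto c→5
  5='aac' goto a→6
  6='aaca' goto ·  ←P1
  7='d' goto a→8
  8='da' goto b→9
  9='dab' goto b→10
  10='dabb' goto b→11
  11='dabbb' goto a→12
  12='dabbba' goto ·  ←P2
  13='b' goto a→14
  14='ba' goto d→15
  15='bad' goto ·  ←P3
  16='c' goto c→17
  17='cc' goto ·  ←P4

BFS fail/out derivation:
  fail(1) 'a': from fail(0)=0 chase 'a': 0 ⇒ 0;  out=∅∪out(0)=∅
  fail(7) 'd': from fail(0)=0 chase 'd': 0 ⇒ 0;  out=∅∪out(0)=∅
  fail(13) 'b': from fail(0)=0 chase 'b': 0 ⇒ 0;  out=∅∪out(0)=∅
  fail(16) 'c': from fail(0)=0 chase 'c': 0 ⇒ 0;  out=∅∪out(0)=∅
  fail(2) 'ac': from fail(1)=0 chase 'c': 0 ⇒ 16;  out=∅∪out(16)=∅
  fail(4) 'aa': from fail(1)=0 chase 'a': 0 ⇒ 1;  out=∅∪out(1)=∅
  fail(8) 'da': from fail(7)=0 chase 'a': 0 ⇒ 1;  out=∅∪out(1)=∅
  fail(14) 'ba': from fail(13)=0 chase 'a': 0 ⇒ 1;  out=∅∪out(1)=∅
  fail(17) 'cc': from fail(16)=0 chase 'c': 0 ⇒ 16;  out={4}∪out(16)={4}
  fail(3) 'acc': from fail(2)=16 chase 'c': 16 ⇒ 17;  out={0}∪out(17)={0,4}
  fail(5) 'aac': from fail(4)=1 chase 'c': 1 ⇒ 2;  out=∅∪out(2)=∅
  fail(9) 'dab': from fail(8)=1 chase 'b': 1→0 ⇒ 13;  out=∅∪out(13)=∅
  fail(15) 'bad': from fail(14)=1 chase 'd': 1→0 ⇒ 7;  out={3}∪out(7)={3}
  fail(6) 'aaca': from fail(5)=2 chase 'a': 2→16→0 ⇒ 1;  out={1}∪out(1)={1}
  fail(10) 'dabb': from fail(9)=13 chase 'b': 13→0 ⇒ 13;  out=∅∪out(13)=∅
  fail(11) 'dabbb': from fail(10)=13 chase 'b': 13→0 ⇒ 13;  out=∅∪out(13)=∅
  fail(12) 'dabbba': from fail(11)=13 chase 'a': 13 ⇒ 14;  out={2}∪out(14)={2}

Scan:
[0] read 'b'  n0⇒n13
[1] read 'c'  n13⇒n16 (fail-walked)
[2] read 'a'  n16⇒n1 (fail-walked)
[3] read 'b'  n1⇒n13 (fail-walked)
[4] read 'd'  n13⇒n7 (fail-walked)
[5] read 'b'  n7⇒n13 (fail-walked)
[6] read 'a'  n13⇒n14
[7] read 'b'  n14⇒n13 (fail-walked)
[8] read 'c'  n13⇒n16 (fail-walked)
[9] read 'c'  n16⇒n17  ** P4@[8:9]
[10] read 'd'  n17⇒n7 (fail-walked)
[11] read 'b'  n7⇒n13 (fail-walked)
[12] read 'd'  n13⇒n7 (fail-walked)
[13] read 'b'  n7⇒n13 (fail-walked)
[14] read 'a'  n13⇒n14
[15] read 'd'  n14⇒n15  ** P3@[13:15]
[16] read 'a'  n15⇒n8 (fail-walked)
[17] read 'c'  n8⇒n2 (fail-walked)
[18] read 'a'  n2⇒n1 (fail-walked)
[19] read 'd'  n1⇒n7 (fail-walked)
[20] read 'a'  n7⇒n8
[21] read 'b'  n8⇒n9
[22] read 'b'  n9⇒n10
[23] read 'b'  n10⇒n11
[24] read 'a'  n11⇒n12  ** P2@[19:24]
[25] read 'd'  n12⇒n15 (fail-walked)  ** P3@[23:25]
[26] read 'a'  n15⇒n8 (fail-walked)
[27] read 'a'  n8⇒n4 (fail-walked)
[28] read 'c'  n4⇒n5
[29] read 'c'  n5⇒n3 (fail-walked)  ** P0@[27:29],P4@[28:29]
[30] read 'd'  n3⇒n7 (fail-walked)
[31] read 'a'  n7⇒n8
[32] read 'a'  n8⇒n4 (fail-walked)

All matches (sorted): [[9,4],[15,3],[24,2],[25,3],[29,0],[29,4]]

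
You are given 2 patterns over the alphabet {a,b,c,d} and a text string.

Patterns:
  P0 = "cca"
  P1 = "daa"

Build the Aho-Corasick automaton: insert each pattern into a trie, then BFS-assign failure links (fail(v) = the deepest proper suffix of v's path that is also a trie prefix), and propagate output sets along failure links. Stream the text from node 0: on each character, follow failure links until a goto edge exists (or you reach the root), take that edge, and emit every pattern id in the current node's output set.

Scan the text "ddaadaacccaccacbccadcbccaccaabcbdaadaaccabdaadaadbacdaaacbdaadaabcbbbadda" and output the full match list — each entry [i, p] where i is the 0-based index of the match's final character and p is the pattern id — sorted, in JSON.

Build:
Trie (insert patterns):
  n0 'ε': c→1 d→4
  n1 'c': c→2
  n2 'cc': a→3
  n3 'cca': ·  ←P0
  n4 'd': a→5
  n5 'da': a→6
  n6 'daa': ·  ←P1

Failure links (BFS by depth):
  n1('c'): parent n0 fail=0; on 'c' 0 → fail=0;  out ∅∪∅=∅
  n4('d'): parent n0 fail=0; on 'd' 0 → fail=0;  out ∅∪∅=∅
  n2('cc'): parent n1 fail=0; on 'c' 0 → fail=1;  out ∅∪∅=∅
  n5('da'): parent n4 fail=0; on 'a' 0 → fail=0;  out ∅∪∅=∅
  n3('cca'): parent n2 fail=1; on 'a' 1→0 → fail=0;  out {0}∪∅={0}
  n6('daa'): parent n5 fail=0; on 'a' 0 → fail=0;  out {1}∪∅={1}

Scan:
[0] read 'd'  n0⇒n4
[1] read 'd'  n4⇒n4 (via fail)
[2] read 'a'  n4⇒n5
[3] read 'a'  n5⇒n6  → match P1@[1:3]
[4] read 'd'  n6⇒n4 (via fail)
[5] read 'a'  n4⇒n5
[6] read 'a'  n5⇒n6  → match P1@[4:6]
[7] read 'c'  n6⇒n1 (via fail)
[8] read 'c'  n1⇒n2
[9] read 'c'  n2⇒n2 (via fail)
[10] read 'a'  n2⇒n3  → match P0@[8:10]
[11] read 'c'  n3⇒n1 (via fail)
[12] read 'c'  n1⇒n2
[13] read 'a'  n2⇒n3  → match P0@[11:13]
[14] read 'c'  n3⇒n1 (via fail)
[15] read 'b'  n1⇒n0 (via fail)
[16] read 'c'  n0⇒n1
[17] read 'c'  n1⇒n2
[18] read 'a'  n2⇒n3  → match P0@[16:18]
[19] read 'd'  n3⇒n4 (via fail)
[20] read 'c'  n4⇒n1 (via fail)
[21] read 'b'  n1⇒n0 (via fail)
[22] read 'c'  n0⇒n1
[23] read 'c'  n1⇒n2
[24] read 'a'  n2⇒n3  → match P0@[22:24]
[25] read 'c'  n3⇒n1 (via fail)
[26] read 'c'  n1⇒n2
[27] read 'a'  n2⇒n3  → match P0@[25:27]
[28] read 'a'  n3⇒n0 (via fail)
[29] read 'b'  n0⇒n0
[30] read 'c'  n0⇒n1
[31] read 'b'  n1⇒n0 (via fail)
[32] read 'd'  n0⇒n4
[33] read 'a'  n4⇒n5
[34] read 'a'  n5⇒n6  → match P1@[32:34]
[35] read 'd'  n6⇒n4 (via fail)
[36] read 'a'  n4⇒n5
[37] read 'a'  n5⇒n6  → match P1@[35:37]
[38] read 'c'  n6⇒n1 (via fail)
[39] read 'c'  n1⇒n2
[40] read 'a'  n2⇒n3  → match P0@[38:40]
[41] read 'b'  n3⇒n0 (via fail)
[42] read 'd'  n0⇒n4
[43] read 'a'  n4⇒n5
[44] read 'a'  n5⇒n6  → match P1@[42:44]
[45] read 'd'  n6⇒n4 (via fail)
[46] read 'a'  n4⇒n5
[47] read 'a'  n5⇒n6  → match P1@[45:47]
[48] read 'd'  n6⇒n4 (via fail)
[49] read 'b'  n4⇒n0 (via fail)
[50] read 'a'  n0⇒n0
[51] read 'c'  n0⇒n1
[52] read 'd'  n1⇒n4 (via fail)
[53] read 'a'  n4⇒n5
[54] read 'a'  n5⇒n6  → match P1@[52:54]
[55] read 'a'  n6⇒n0 (via fail)
[56] read 'c'  n0⇒n1
[57] read 'b'  n1⇒n0 (via fail)
[58] read 'd'  n0⇒n4
[59] read 'a'  n4⇒n5
[60] read 'a'  n5⇒n6  → match P1@[58:60]
[61] read 'd'  n6⇒n4 (via fail)
[62] read 'a'  n4⇒n5
[63] read 'a'  n5⇒n6  → match P1@[61:63]
[64] read 'b'  n6⇒n0 (via fail)
[65] read 'c'  n0⇒n1
[66] read 'b'  n1⇒n0 (via fail)
[67] read 'b'  n0⇒n0
[68] read 'b'  n0⇒n0
[69] read 'a'  n0⇒n0
[70] read 'd'  n0⇒n4
[71] read 'd'  n4⇒n4 (via fail)
[72] read 'a'  n4⇒n5

Result: [[3,1],[6,1],[10,0],[13,0],[18,0],[24,0],[27,0],[34,1],[37,1],[40,0],[44,1],[47,1],[54,1],[60,1],[63,1]]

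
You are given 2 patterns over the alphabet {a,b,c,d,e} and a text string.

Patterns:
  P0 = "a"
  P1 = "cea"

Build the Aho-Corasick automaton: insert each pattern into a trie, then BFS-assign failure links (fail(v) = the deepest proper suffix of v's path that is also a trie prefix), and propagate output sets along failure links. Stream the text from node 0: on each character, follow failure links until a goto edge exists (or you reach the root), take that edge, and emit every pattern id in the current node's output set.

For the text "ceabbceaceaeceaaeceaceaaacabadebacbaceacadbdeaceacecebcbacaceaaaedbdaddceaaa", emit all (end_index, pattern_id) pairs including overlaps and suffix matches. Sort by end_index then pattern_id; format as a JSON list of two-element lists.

Construct AC machine:
Trie nodes:
  0='ε' goto a→1 c→2
  1='a' goto ·  [P0 ends]
  2='c' goto e→3
  3='ce' goto a→4
  4='cea' goto ·  [P1 ends]

Failure links (BFS by depth):
  n1('a'): parent n0 fail=0; on 'a' 0 → fail=0;  out {0}∪∅={0}
  n2('c'): parent n0 fail=0; on 'c' 0 → fail=0;  out ∅∪∅=∅
  n3('ce'): parent n2 fail=0; on 'e' 0 → fail=0;  out ∅∪∅=∅
  n4('cea'): parent n3 fail=0; on 'a' 0 → fail=1;  out {1}∪{0}={0,1}

Text stream:
i=0 'c': node 0→2
i=1 'e': node 2→3
i=2 'a': node 3→4  ** P0@[2:2],P1@[0:2]
i=3 'b': node 4→0 ·f
i=4 'b': node 0→0
i=5 'c': node 0→2
i=6 'e': node 2→3
i=7 'a': node 3→4  ** P0@[7:7],P1@[5:7]
i=8 'c': node 4→2 ·f
i=9 'e': node 2→3
i=10 'a': node 3→4  ** P0@[10:10],P1@[8:10]
i=11 'e': node 4→0 ·f
i=12 'c': node 0→2
i=13 'e': node 2→3
i=14 'a': node 3→4  ** P0@[14:14],P1@[12:14]
i=15 'a': node 4→1 ·f  ** P0@[15:15]
i=16 'e': node 1→0 ·f
i=17 'c': node 0→2
i=18 'e': node 2→3
i=19 'a': node 3→4  ** P0@[19:19],P1@[17:19]
i=20 'c': node 4→2 ·f
i=21 'e': node 2→3
i=22 'a': node 3→4  ** P0@[22:22],P1@[20:22]
i=23 'a': node 4→1 ·f  ** P0@[23:23]
i=24 'a': node 1→1 ·f  ** P0@[24:24]
i=25 'c': node 1→2 ·f
i=26 'a': node 2→1 ·f  ** P0@[26:26]
i=27 'b': node 1→0 ·f
i=28 'a': node 0→1  ** P0@[28:28]
i=29 'd': node 1→0 ·f
i=30 'e': node 0→0
i=31 'b': node 0→0
i=32 'a': node 0→1  ** P0@[32:32]
i=33 'c': node 1→2 ·f
i=34 'b': node 2→0 ·f
i=35 'a': node 0→1  ** P0@[35:35]
i=36 'c': node 1→2 ·f
i=37 'e': node 2→3
i=38 'a': node 3→4  ** P0@[38:38],P1@[36:38]
i=39 'c': node 4→2 ·f
i=40 'a': node 2→1 ·f  ** P0@[40:40]
i=41 'd': node 1→0 ·f
i=42 'b': node 0→0
i=43 'd': node 0→0
i=44 'e': node 0→0
i=45 'a': node 0→1  ** P0@[45:45]
i=46 'c': node 1→2 ·f
i=47 'e': node 2→3
i=48 'a': node 3→4  ** P0@[48:48],P1@[46:48]
i=49 'c': node 4→2 ·f
i=50 'e': node 2→3
i=51 'c': node 3→2 ·f
i=52 'e': node 2→3
i=53 'b': node 3→0 ·f
i=54 'c': node 0→2
i=55 'b': node 2→0 ·f
i=56 'a': node 0→1  ** P0@[56:56]
i=57 'c': node 1→2 ·f
i=58 'a': node 2→1 ·f  ** P0@[58:58]
i=59 'c': node 1→2 ·f
i=60 'e': node 2→3
i=61 'a': node 3→4  ** P0@[61:61],P1@[59:61]
i=62 'a': node 4→1 ·f  ** P0@[62:62]
i=63 'a': node 1→1 ·f  ** P0@[63:63]
i=64 'e': node 1→0 ·f
i=65 'd': node 0→0
i=66 'b': node 0→0
i=67 'd': node 0→0
i=68 'a': node 0→1  ** P0@[68:68]
i=69 'd': node 1→0 ·f
i=70 'd': node 0→0
i=71 'c': node 0→2
i=72 'e': node 2→3
i=73 'a': node 3→4  ** P0@[73:73],P1@[71:73]
i=74 'a': node 4→1 ·f  ** P0@[74:74]
i=75 'a': node 1→1 ·f  ** P0@[75:75]

Matches: [[2,0],[2,1],[7,0],[7,1],[10,0],[10,1],[14,0],[14,1],[15,0],[19,0],[19,1],[22,0],[22,1],[23,0],[24,0],[26,0],[28,0],[32,0],[35,0],[38,0],[38,1],[40,0],[45,0],[48,0],[48,1],[56,0],[58,0],[61,0],[61,1],[62,0],[63,0],[68,0],[73,0],[73,1],[74,0],[75,0]]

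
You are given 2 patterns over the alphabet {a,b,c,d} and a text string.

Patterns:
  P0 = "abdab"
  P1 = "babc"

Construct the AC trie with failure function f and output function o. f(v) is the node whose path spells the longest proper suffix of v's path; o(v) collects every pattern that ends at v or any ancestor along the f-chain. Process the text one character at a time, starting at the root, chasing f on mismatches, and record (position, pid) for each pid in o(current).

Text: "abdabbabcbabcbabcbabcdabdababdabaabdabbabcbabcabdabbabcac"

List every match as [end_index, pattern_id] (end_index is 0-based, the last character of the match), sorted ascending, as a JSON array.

Build automaton:
Trie (insert patterns):
  n0 'ε': a→1 b→6
  n1 'a': b→2
  n2 'ab': d→3
  n3 'abd': a→4
  n4 'abda': b→5
  n5 'abdab': ·  ←P0
  n6 'b': a→7
  n7 'ba': b→8
  n8 'bab': c→9
  n9 'babc': ·  ←P1

Failure links (BFS by depth):
  n1('a'): parent n0 fail=0; on 'a' 0 → fail=0;  out ∅∪∅=∅
  n6('b'): parent n0 fail=0; on 'b' 0 → fail=0;  out ∅∪∅=∅
  n2('ab'): parent n1 fail=0; on 'b' 0 → fail=6;  out ∅∪∅=∅
  n7('ba'): parent n6 fail=0; on 'a' 0 → fail=1;  out ∅∪∅=∅
  n3('abd'): parent n2 fail=6; on 'd' 6→0 → fail=0;  out ∅∪∅=∅
  n8('bab'): parent n7 fail=1; on 'b' 1 → fail=2;  out ∅∪∅=∅
  n4('abda'): parent n3 fail=0; on 'a' 0 → fail=1;  out ∅∪∅=∅
  n9('babc'): parent n8 fail=2; on 'c' 2→6→0 → fail=0;  out {1}∪∅={1}
  n5('abdab'): parent n4 fail=1; on 'b' 1 → fail=2;  out {0}∪∅={0}

Text stream:
pos 0 'a': at 1
pos 1 'b': at 2
pos 2 'd': at 3
pos 3 'a': at 4
pos 4 'b': at 5  → match P0@[0:4]
pos 5 'b': at 6 (fail-walked)
pos 6 'a': at 7
pos 7 'b': at 8
pos 8 'c': at 9  → match P1@[5:8]
pos 9 'b': at 6 (fail-walked)
pos 10 'a': at 7
pos 11 'b': at 8
pos 12 'c': at 9  → match P1@[9:12]
pos 13 'b': at 6 (fail-walked)
pos 14 'a': at 7
pos 15 'b': at 8
pos 16 'c': at 9  → match P1@[13:16]
pos 17 'b': at 6 (fail-walked)
pos 18 'a': at 7
pos 19 'b': at 8
pos 20 'c': at 9  → match P1@[17:20]
pos 21 'd': at 0 (fail-walked)
pos 22 'a': at 1
pos 23 'b': at 2
pos 24 'd': at 3
pos 25 'a': at 4
pos 26 'b': at 5  → match P0@[22:26]
pos 27 'a': at 7 (fail-walked)
pos 28 'b': at 8
pos 29 'd': at 3 (fail-walked)
pos 30 'a': at 4
pos 31 'b': at 5  → match P0@[27:31]
pos 32 'a': at 7 (fail-walked)
pos 33 'a': at 1 (fail-walked)
pos 34 'b': at 2
pos 35 'd': at 3
pos 36 'a': at 4
pos 37 'b': at 5  → match P0@[33:37]
pos 38 'b': at 6 (fail-walked)
pos 39 'a': at 7
pos 40 'b': at 8
pos 41 'c': at 9  → match P1@[38:41]
pos 42 'b': at 6 (fail-walked)
pos 43 'a': at 7
pos 44 'b': at 8
pos 45 'c': at 9  → match P1@[42:45]
pos 46 'a': at 1 (fail-walked)
pos 47 'b': at 2
pos 48 'd': at 3
pos 49 'a': at 4
pos 50 'b': at 5  → match P0@[46:50]
pos 51 'b': at 6 (fail-walked)
pos 52 'a': at 7
pos 53 'b': at 8
pos 54 'c': at 9  → match P1@[51:54]
pos 55 'a': at 1 (fail-walked)
pos 56 'c': at 0 (fail-walked)

All matches (sorted): [[4,0],[8,1],[12,1],[16,1],[20,1],[26,0],[31,0],[37,0],[41,1],[45,1],[50,0],[54,1]]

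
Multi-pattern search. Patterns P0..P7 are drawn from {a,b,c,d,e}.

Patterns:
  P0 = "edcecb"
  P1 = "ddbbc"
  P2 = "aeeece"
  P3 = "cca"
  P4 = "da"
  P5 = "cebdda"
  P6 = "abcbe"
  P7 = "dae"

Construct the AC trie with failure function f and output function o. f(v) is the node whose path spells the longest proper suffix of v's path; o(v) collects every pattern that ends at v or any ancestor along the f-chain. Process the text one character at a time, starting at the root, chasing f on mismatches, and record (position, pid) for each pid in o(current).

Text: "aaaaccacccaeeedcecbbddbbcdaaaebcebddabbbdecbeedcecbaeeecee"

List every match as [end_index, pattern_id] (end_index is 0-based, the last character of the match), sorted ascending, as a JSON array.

Build:
Trie (insert patterns):
  n0 'ε': a→12 c→18 d→7 e→1
  n1 'e': d→2
  n2 'ed': c→3
  n3 'edc': e→4
  n4 'edce': c→5
  n5 'edcec': b→6
  n6 'edcecb': ·  [P0 ends]
  n7 'd': a→21 d→8
  n8 'dd': b→9
  n9 'ddb': b→10
  n10 'ddbb': c→11
  n11 'ddbbc': ·  [P1 ends]
  n12 'a': b→27 e→13
  n13 'ae': e→14
  n14 'aee': e→15
  n15 'aeee': c→16
  n16 'aeeec': e→17
  n17 'aeeece': ·  [P2 ends]
  n18 'c': c→19 e→22
  n19 'cc': a→20
  n20 'cca': ·  [P3 ends]
  n21 'da': e→31  [P4 ends]
  n22 'ce': b→23
  n23 'ceb': d→24
  n24 'cebd': d→25
  n25 'cebdd': a→26
  n26 'cebdda': ·  [P5 ends]
  n27 'ab': c→28
  n28 'abc': b→29
  n29 'abcb': e→30
  n30 'abcbe': ·  [P6 ends]
  n31 'dae': ·  [P7 ends]

Failure links (BFS by depth):
  fail(1) 'e': from fail(0)=0 chase 'e': 0 ⇒ 0;  out=∅∪out(0)=∅
  fail(7) 'd': from fail(0)=0 chase 'd': 0 ⇒ 0;  out=∅∪out(0)=∅
  fail(12) 'a': from fail(0)=0 chase 'a': 0 ⇒ 0;  out=∅∪out(0)=∅
  fail(18) 'c': from fail(0)=0 chase 'c': 0 ⇒ 0;  out=∅∪out(0)=∅
  fail(2) 'ed': from fail(1)=0 chase 'd': 0 ⇒ 7;  out=∅∪out(7)=∅
  fail(8) 'dd': from fail(7)=0 chase 'd': 0 ⇒ 7;  out=∅∪out(7)=∅
  fail(13) 'ae': from fail(12)=0 chase 'e': 0 ⇒ 1;  out=∅∪out(1)=∅
  fail(19) 'cc': from fail(18)=0 chase 'c': 0 ⇒ 18;  out=∅∪out(18)=∅
  fail(21) 'da': from fail(7)=0 chase 'a': 0 ⇒ 12;  out={4}∪out(12)={4}
  fail(22) 'ce': from fail(18)=0 chase 'e': 0 ⇒ 1;  out=∅∪out(1)=∅
  fail(27) 'ab': from fail(12)=0 chase 'b': 0 ⇒ 0;  out=∅∪out(0)=∅
  fail(3) 'edc': from fail(2)=7 chase 'c': 7→0 ⇒ 18;  out=∅∪out(18)=∅
  fail(9) 'ddb': from fail(8)=7 chase 'b': 7→0 ⇒ 0;  out=∅∪out(0)=∅
  fail(14) 'aee': from fail(13)=1 chase 'e': 1→0 ⇒ 1;  out=∅∪out(1)=∅
  fail(20) 'cca': from fail(19)=18 chase 'a': 18→0 ⇒ 12;  out={3}∪out(12)={3}
  fail(23) 'ceb': from fail(22)=1 chase 'b': 1→0 ⇒ 0;  out=∅∪out(0)=∅
  fail(28) 'abc': from fail(27)=0 chase 'c': 0 ⇒ 18;  out=∅∪out(18)=∅
  fail(31) 'dae': from fail(21)=12 chase 'e': 12 ⇒ 13;  out={7}∪out(13)={7}
  fail(4) 'edce': from fail(3)=18 chase 'e': 18 ⇒ 22;  out=∅∪out(22)=∅
  fail(10) 'ddbb': from fail(9)=0 chase 'b': 0 ⇒ 0;  out=∅∪out(0)=∅
  fail(15) 'aeee': from fail(14)=1 chase 'e': 1→0 ⇒ 1;  out=∅∪out(1)=∅
  fail(24) 'cebd': from fail(23)=0 chase 'd': 0 ⇒ 7;  out=∅∪out(7)=∅
  fail(29) 'abcb': from fail(28)=18 chase 'b': 18→0 ⇒ 0;  out=∅∪out(0)=∅
  fail(5) 'edcec': from fail(4)=22 chase 'c': 22→1→0 ⇒ 18;  out=∅∪out(18)=∅
  fail(11) 'ddbbc': from fail(10)=0 chase 'c': 0 ⇒ 18;  out={1}∪out(18)={1}
  fail(16) 'aeeec': from fail(15)=1 chase 'c': 1→0 ⇒ 18;  out=∅∪out(18)=∅
  fail(25) 'cebdd': from fail(24)=7 chase 'd': 7 ⇒ 8;  out=∅∪out(8)=∅
  fail(30) 'abcbe': from fail(29)=0 chase 'e': 0 ⇒ 1;  out={6}∪out(1)={6}
  fail(6) 'edcecb': from fail(5)=18 chase 'b': 18→0 ⇒ 0;  out={0}∪out(0)={0}
  fail(17) 'aeeece': from fail(16)=18 chase 'e': 18 ⇒ 22;  out={2}∪out(22)={2}
  fail(26) 'cebdda': from fail(25)=8 chase 'a': 8→7 ⇒ 21;  out={5}∪out(21)={4,5}

Run:
[0] read 'a'  n0⇒n12
[1] read 'a'  n12⇒n12 ·f
[2] read 'a'  n12⇒n12 ·f
[3] read 'a'  n12⇒n12 ·f
[4] read 'c'  n12⇒n18 ·f
[5] read 'c'  n18⇒n19
[6] read 'a'  n19⇒n20  ** P3@[4:6]
[7] read 'c'  n20⇒n18 ·f
[8] read 'c'  n18⇒n19
[9] read 'c'  n19⇒n19 ·f
[10] read 'a'  n19⇒n20  ** P3@[8:10]
[11] read 'e'  n20⇒n13 ·f
[12] read 'e'  n13⇒n14
[13] read 'e'  n14⇒n15
[14] read 'd'  n15⇒n2 ·f
[15] read 'c'  n2⇒n3
[16] read 'e'  n3⇒n4
[17] read 'c'  n4⇒n5
[18] read 'b'  n5⇒n6  ** P0@[13:18]
[19] read 'b'  n6⇒n0 ·f
[20] read 'd'  n0⇒n7
[21] read 'd'  n7⇒n8
[22] read 'b'  n8⇒n9
[23] read 'b'  n9⇒n10
[24] read 'c'  n10⇒n11  ** P1@[20:24]
[25] read 'd'  n11⇒n7 ·f
[26] read 'a'  n7⇒n21  ** P4@[25:26]
[27] read 'a'  n21⇒n12 ·f
[28] read 'a'  n12⇒n12 ·f
[29] read 'e'  n12⇒n13
[30] read 'b'  n13⇒n0 ·f
[31] read 'c'  n0⇒n18
[32] read 'e'  n18⇒n22
[33] read 'b'  n22⇒n23
[34] read 'd'  n23⇒n24
[35] read 'd'  n24⇒n25
[36] read 'a'  n25⇒n26  ** P4@[35:36],P5@[31:36]
[37] read 'b'  n26⇒n27 ·f
[38] read 'b'  n27⇒n0 ·f
[39] read 'b'  n0⇒n0
[40] read 'd'  n0⇒n7
[41] read 'e'  n7⇒n1 ·f
[42] read 'c'  n1⇒n18 ·f
[43] read 'b'  n18⇒n0 ·f
[44] read 'e'  n0⇒n1
[45] read 'e'  n1⇒n1 ·f
[46] read 'd'  n1⇒n2
[47] read 'c'  n2⇒n3
[48] read 'e'  n3⇒n4
[49] read 'c'  n4⇒n5
[50] read 'b'  n5⇒n6  ** P0@[45:50]
[51] read 'a'  n6⇒n12 ·f
[52] read 'e'  n12⇒n13
[53] read 'e'  n13⇒n14
[54] read 'e'  n14⇒n15
[55] read 'c'  n15⇒n16
[56] read 'e'  n16⇒n17  ** P2@[51:56]
[57] read 'e'  n17⇒n1 ·f

All matches (sorted): [[6,3],[10,3],[18,0],[24,1],[26,4],[36,4],[36,5],[50,0],[56,2]]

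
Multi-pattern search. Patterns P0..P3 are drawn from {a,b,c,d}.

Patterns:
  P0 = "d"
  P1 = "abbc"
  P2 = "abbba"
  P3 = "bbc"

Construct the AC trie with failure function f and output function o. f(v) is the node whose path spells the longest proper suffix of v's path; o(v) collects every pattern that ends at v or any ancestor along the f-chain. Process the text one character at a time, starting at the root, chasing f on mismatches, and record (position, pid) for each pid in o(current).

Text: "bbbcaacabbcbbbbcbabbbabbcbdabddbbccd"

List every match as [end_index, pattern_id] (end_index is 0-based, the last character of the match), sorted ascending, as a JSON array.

Build automaton:
Trie nodes:
  n0 'ε': a→2 b→8 d→1
  n1 'd': ·  ←P0
  n2 'a': b→3
  n3 'ab': b→4
  n4 'abb': b→6 c→5
  n5 'abbc': ·  ←P1
  n6 'abbb': a→7
  n7 'abbba': ·  ←P2
  n8 'b': b→9
  n9 'bb': c→10
  n10 'bbc': ·  ←P3

BFS fail/out derivation:
  n1('d'): parent n0 fail=0; on 'd' 0 → fail=0;  out {0}∪∅={0}
  n2('a'): parent n0 fail=0; on 'a' 0 → fail=0;  out ∅∪∅=∅
  n8('b'): parent n0 fail=0; on 'b' 0 → fail=0;  out ∅∪∅=∅
  n3('ab'): parent n2 fail=0; on 'b' 0 → fail=8;  out ∅∪∅=∅
  n9('bb'): parent n8 fail=0; on 'b' 0 → fail=8;  out ∅∪∅=∅
  n4('abb'): parent n3 fail=8; on 'b' 8 → fail=9;  out ∅∪∅=∅
  n10('bbc'): parent n9 fail=8; on 'c' 8→0 → fail=0;  out {3}∪∅={3}
  n5('abbc'): parent n4 fail=9; on 'c' 9 → fail=10;  out {1}∪{3}={1,3}
  n6('abbb'): parent n4 fail=9; on 'b' 9→8 → fail=9;  out ∅∪∅=∅
  n7('abbba'): parent n6 fail=9; on 'a' 9→8→0 → fail=2;  out {2}∪∅={2}

Scan:
pos 0 'b': at 8
pos 1 'b': at 9
pos 2 'b': at 9 ·f
pos 3 'c': at 10  emit P3@[1:3]
pos 4 'a': at 2 ·f
pos 5 'a': at 2 ·f
pos 6 'c': at 0 ·f
pos 7 'a': at 2
pos 8 'b': at 3
pos 9 'b': at 4
pos 10 'c': at 5  emit P1@[7:10],P3@[8:10]
pos 11 'b': at 8 ·f
pos 12 'b': at 9
pos 13 'b': at 9 ·f
pos 14 'b': at 9 ·f
pos 15 'c': at 10  emit P3@[13:15]
pos 16 'b': at 8 ·f
pos 17 'a': at 2 ·f
pos 18 'b': at 3
pos 19 'b': at 4
pos 20 'b': at 6
pos 21 'a': at 7  emit P2@[17:21]
pos 22 'b': at 3 ·f
pos 23 'b': at 4
pos 24 'c': at 5  emit P1@[21:24],P3@[22:24]
pos 25 'b': at 8 ·f
pos 26 'd': at 1 ·f  emit P0@[26:26]
pos 27 'a': at 2 ·f
pos 28 'b': at 3
pos 29 'd': at 1 ·f  emit P0@[29:29]
pos 30 'd': at 1 ·f  emit P0@[30:30]
pos 31 'b': at 8 ·f
pos 32 'b': at 9
pos 33 'c': at 10  emit P3@[31:33]
pos 34 'c': at 0 ·f
pos 35 'd': at 1  emit P0@[35:35]

Matches: [[3,3],[10,1],[10,3],[15,3],[21,2],[24,1],[24,3],[26,0],[29,0],[30,0],[33,3],[35,0]]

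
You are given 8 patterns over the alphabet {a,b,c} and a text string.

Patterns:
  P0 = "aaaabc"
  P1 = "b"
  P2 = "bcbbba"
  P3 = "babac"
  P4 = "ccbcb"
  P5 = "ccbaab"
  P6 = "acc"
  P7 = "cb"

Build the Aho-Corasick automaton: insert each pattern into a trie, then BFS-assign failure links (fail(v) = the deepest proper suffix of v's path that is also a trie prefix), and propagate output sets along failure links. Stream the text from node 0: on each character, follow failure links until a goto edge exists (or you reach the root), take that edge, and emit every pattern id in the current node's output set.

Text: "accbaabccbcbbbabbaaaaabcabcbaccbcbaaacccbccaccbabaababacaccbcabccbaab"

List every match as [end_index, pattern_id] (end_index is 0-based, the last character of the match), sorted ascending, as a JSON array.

Construct AC machine:
Trie nodes:
  0='ε' goto a→1 b→7 c→17
  1='a' goto a→2 c→25
  2='aa' goto a→3
  3='aaa' goto a→4
  4='aaaa' goto b→5
  5='aaaab' goto c→6
  6='aaaabc' goto ·  [P0 ends]
  7='b' goto a→13 c→8  [P1 ends]
  8='bc' goto b→9
  9='bcb' goto b→10
  10='bcbb' goto b→11
  11='bcbbb' goto a→12
  12='bcbbba' goto ·  [P2 ends]
  13='ba' goto b→14
  14='bab' goto a→15
  15='baba' goto c→16
  16='babac' goto ·  [P3 ends]
  17='c' goto b→27 c→18
  18='cc' goto b→19
  19='ccb' goto a→22 c→20
  20='ccbc' goto b→21
  21='ccbcb' goto ·  [P4 ends]
  22='ccba' goto a→23
  23='ccbaa' goto b→24
  24='ccbaab' goto ·  [P5 ends]
  25='ac' goto c→26
  26='acc' goto ·  [P6 ends]
  27='cb' goto ·  [P7 ends]

BFS fail/out derivation:
  n1('a'): parent n0 fail=0; on 'a' 0 → fail=0;  out ∅∪∅=∅
  n7('b'): parent n0 fail=0; on 'b' 0 → fail=0;  out {1}∪∅={1}
  n17('c'): parent n0 fail=0; on 'c' 0 → fail=0;  out ∅∪∅=∅
  n2('aa'): parent n1 fail=0; on 'a' 0 → fail=1;  out ∅∪∅=∅
  n8('bc'): parent n7 fail=0; on 'c' 0 → fail=17;  out ∅∪∅=∅
  n13('ba'): parent n7 fail=0; on 'a' 0 → fail=1;  out ∅∪∅=∅
  n18('cc'): parent n17 fail=0; on 'c' 0 → fail=17;  out ∅∪∅=∅
  n25('ac'): parent n1 fail=0; on 'c' 0 → fail=17;  out ∅∪∅=∅
  n27('cb'): parent n17 fail=0; on 'b' 0 → fail=7;  out {7}∪{1}={1,7}
  n3('aaa'): parent n2 fail=1; on 'a' 1 → fail=2;  out ∅∪∅=∅
  n9('bcb'): parent n8 fail=17; on 'b' 17 → fail=27;  out ∅∪{1,7}={1,7}
  n14('bab'): parent n13 fail=1; on 'b' 1→0 → fail=7;  out ∅∪{1}={1}
  n19('ccb'): parent n18 fail=17; on 'b' 17 → fail=27;  out ∅∪{1,7}={1,7}
  n26('acc'): parent n25 fail=17; on 'c' 17 → fail=18;  out {6}∪∅={6}
  n4('aaaa'): parent n3 fail=2; on 'a' 2 → fail=3;  out ∅∪∅=∅
  n10('bcbb'): parent n9 fail=27; on 'b' 27→7→0 → fail=7;  out ∅∪{1}={1}
  n15('baba'): parent n14 fail=7; on 'a' 7 → fail=13;  out ∅∪∅=∅
  n20('ccbc'): parent n19 fail=27; on 'c' 27→7 → fail=8;  out ∅∪∅=∅
  n22('ccba'): parent n19 fail=27; on 'a' 27→7 → fail=13;  out ∅∪∅=∅
  n5('aaaab'): parent n4 fail=3; on 'b' 3→2→1→0 → fail=7;  out ∅∪{1}={1}
  n11('bcbbb'): parent n10 fail=7; on 'b' 7→0 → fail=7;  out ∅∪{1}={1}
  n16('babac'): parent n15 fail=13; on 'c' 13→1 → fail=25;  out {3}∪∅={3}
  n21('ccbcb'): parent n20 fail=8; on 'b' 8 → fail=9;  out {4}∪{1,7}={1,4,7}
  n23('ccbaa'): parent n22 fail=13; on 'a' 13→1 → fail=2;  out ∅∪∅=∅
  n6('aaaabc'): parent n5 fail=7; on 'c' 7 → fail=8;  out {0}∪∅={0}
  n12('bcbbba'): parent n11 fail=7; on 'a' 7 → fail=13;  out {2}∪∅={2}
  n24('ccbaab'): parent n23 fail=2; on 'b' 2→1→0 → fail=7;  out {5}∪{1}={1,5}

Scan:
[0] read 'a'  n0⇒n1
[1] read 'c'  n1⇒n25
[2] read 'c'  n25⇒n26  emit P6@[0:2]
[3] read 'b'  n26⇒n19 (via fail)  emit P1@[3:3],P7@[2:3]
[4] read 'a'  n19⇒n22
[5] read 'a'  n22⇒n23
[6] read 'b'  n23⇒n24  emit P1@[6:6],P5@[1:6]
[7] read 'c'  n24⇒n8 (via fail)
[8] read 'c'  n8⇒n18 (via fail)
[9] read 'b'  n18⇒n19  emit P1@[9:9],P7@[8:9]
[10] read 'c'  n19⇒n20
[11] read 'b'  n20⇒n21  emit P1@[11:11],P4@[7:11],P7@[10:11]
[12] read 'b'  n21⇒n10 (via fail)  emit P1@[12:12]
[13] read 'b'  n10⇒n11  emit P1@[13:13]
[14] read 'a'  n11⇒n12  emit P2@[9:14]
[15] read 'b'  n12⇒n14 (via fail)  emit P1@[15:15]
[16] read 'b'  n14⇒n7 (via fail)  emit P1@[16:16]
[17] read 'a'  n7⇒n13
[18] read 'a'  n13⇒n2 (via fail)
[19] read 'a'  n2⇒n3
[20] read 'a'  n3⇒n4
[21] read 'a'  n4⇒n4 (via fail)
[22] read 'b'  n4⇒n5  emit P1@[22:22]
[23] read 'c'  n5⇒n6  emit P0@[18:23]
[24] read 'a'  n6⇒n1 (via fail)
[25] read 'b'  n1⇒n7 (via fail)  emit P1@[25:25]
[26] read 'c'  n7⇒n8
[27] read 'b'  n8⇒n9  emit P1@[27:27],P7@[26:27]
[28] read 'a'  n9⇒n13 (via fail)
[29] read 'c'  n13⇒n25 (via fail)
[30] read 'c'  n25⇒n26  emit P6@[28:30]
[31] read 'b'  n26⇒n19 (via fail)  emit P1@[31:31],P7@[30:31]
[32] read 'c'  n19⇒n20
[33] read 'b'  n20⇒n21  emit P1@[33:33],P4@[29:33],P7@[32:33]
[34] read 'a'  n21⇒n13 (via fail)
[35] read 'a'  n13⇒n2 (via fail)
[36] read 'a'  n2⇒n3
[37] read 'c'  n3⇒n25 (via fail)
[38] read 'c'  n25⇒n26  emit P6@[36:38]
[39] read 'c'  n26⇒n18 (via fail)
[40] read 'b'  n18⇒n19  emit P1@[40:40],P7@[39:40]
[41] read 'c'  n19⇒n20
[42] read 'c'  n20⇒n18 (via fail)
[43] read 'a'  n18⇒n1 (via fail)
[44] read 'c'  n1⇒n25
[45] read 'c'  n25⇒n26  emit P6@[43:45]
[46] read 'b'  n26⇒n19 (via fail)  emit P1@[46:46],P7@[45:46]
[47] read 'a'  n19⇒n22
[48] read 'b'  n22⇒n14 (via fail)  emit P1@[48:48]
[49] read 'a'  n14⇒n15
[50] read 'a'  n15⇒n2 (via fail)
[51] read 'b'  n2⇒n7 (via fail)  emit P1@[51:51]
[52] read 'a'  n7⇒n13
[53] read 'b'  n13⇒n14  emit P1@[53:53]
[54] read 'a'  n14⇒n15
[55] read 'c'  n15⇒n16  emit P3@[51:55]
[56] read 'a'  n16⇒n1 (via fail)
[57] read 'c'  n1⇒n25
[58] read 'c'  n25⇒n26  emit P6@[56:58]
[59] read 'b'  n26⇒n19 (via fail)  emit P1@[59:59],P7@[58:59]
[60] read 'c'  n19⇒n20
[61] read 'a'  n20⇒n1 (via fail)
[62] read 'b'  n1⇒n7 (via fail)  emit P1@[62:62]
[63] read 'c'  n7⇒n8
[64] read 'c'  n8⇒n18 (via fail)
[65] read 'b'  n18⇒n19  emit P1@[65:65],P7@[64:65]
[66] read 'a'  n19⇒n22
[67] read 'a'  n22⇒n23
[68] read 'b'  n23⇒n24  emit P1@[68:68],P5@[63:68]

Result: [[2,6],[3,1],[3,7],[6,1],[6,5],[9,1],[9,7],[11,1],[11,4],[11,7],[12,1],[13,1],[14,2],[15,1],[16,1],[22,1],[23,0],[25,1],[27,1],[27,7],[30,6],[31,1],[31,7],[33,1],[33,4],[33,7],[38,6],[40,1],[40,7],[45,6],[46,1],[46,7],[48,1],[51,1],[53,1],[55,3],[58,6],[59,1],[59,7],[62,1],[65,1],[65,7],[68,1],[68,5]]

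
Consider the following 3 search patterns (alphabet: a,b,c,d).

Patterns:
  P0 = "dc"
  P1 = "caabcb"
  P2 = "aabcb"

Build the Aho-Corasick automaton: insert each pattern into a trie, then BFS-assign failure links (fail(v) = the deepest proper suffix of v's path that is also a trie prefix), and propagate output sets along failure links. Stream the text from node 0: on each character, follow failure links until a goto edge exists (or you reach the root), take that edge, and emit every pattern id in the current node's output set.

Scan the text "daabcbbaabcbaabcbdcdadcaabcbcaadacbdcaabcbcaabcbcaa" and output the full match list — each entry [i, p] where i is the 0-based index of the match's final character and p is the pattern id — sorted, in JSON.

Construct AC machine:
Trie (insert patterns):
  n0 'ε': a→9 c→3 d→1
  n1 'd': c→2
  n2 'dc': ·  ←P0
  n3 'c': a→4
  n4 'ca': a→5
  n5 'caa': b→6
  n6 'caab': c→7
  n7 'caabc': b→8
  n8 'caabcb': ·  ←P1
  n9 'a': a→10
  n10 'aa': b→11
  n11 'aab': c→12
  n12 'aabc': b→13
  n13 'aabcb': ·  ←P2

BFS fail/out derivation:
  n1('d'): parent n0 fail=0; on 'd' 0 → fail=0;  out ∅∪∅=∅
  n3('c'): parent n0 fail=0; on 'c' 0 → fail=0;  out ∅∪∅=∅
  n9('a'): parent n0 fail=0; on 'a' 0 → fail=0;  out ∅∪∅=∅
  n2('dc'): parent n1 fail=0; on 'c' 0 → fail=3;  out {0}∪∅={0}
  n4('ca'): parent n3 fail=0; on 'a' 0 → fail=9;  out ∅∪∅=∅
  n10('aa'): parent n9 fail=0; on 'a' 0 → fail=9;  out ∅∪∅=∅
  n5('caa'): parent n4 fail=9; on 'a' 9 → fail=10;  out ∅∪∅=∅
  n11('aab'): parent n10 fail=9; on 'b' 9→0 → fail=0;  out ∅∪∅=∅
  n6('caab'): parent n5 fail=10; on 'b' 10 → fail=11;  out ∅∪∅=∅
  n12('aabc'): parent n11 fail=0; on 'c' 0 → fail=3;  out ∅∪∅=∅
  n7('caabc'): parent n6 fail=11; on 'c' 11 → fail=12;  out ∅∪∅=∅
  n13('aabcb'): parent n12 fail=3; on 'b' 3→0 → fail=0;  out {2}∪∅={2}
  n8('caabcb'): parent n7 fail=12; on 'b' 12 → fail=13;  out {1}∪{2}={1,2}

Scan:
i=0 'd': node 0→1
i=1 'a': node 1→9 (via fail)
i=2 'a': node 9→10
i=3 'b': node 10→11
i=4 'c': node 11→12
i=5 'b': node 12→13  emit P2@[1:5]
i=6 'b': node 13→0 (via fail)
i=7 'a': node 0→9
i=8 'a': node 9→10
i=9 'b': node 10→11
i=10 'c': node 11→12
i=11 'b': node 12→13  emit P2@[7:11]
i=12 'a': node 13→9 (via fail)
i=13 'a': node 9→10
i=14 'b': node 10→11
i=15 'c': node 11→12
i=16 'b': node 12→13  emit P2@[12:16]
i=17 'd': node 13→1 (via fail)
i=18 'c': node 1→2  emit P0@[17:18]
i=19 'd': node 2→1 (via fail)
i=20 'a': node 1→9 (via fail)
i=21 'd': node 9→1 (via fail)
i=22 'c': node 1→2  emit P0@[21:22]
i=23 'a': node 2→4 (via fail)
i=24 'a': node 4→5
i=25 'b': node 5→6
i=26 'c': node 6→7
i=27 'b': node 7→8  emit P1@[22:27],P2@[23:27]
i=28 'c': node 8→3 (via fail)
i=29 'a': node 3→4
i=30 'a': node 4→5
i=31 'd': node 5→1 (via fail)
i=32 'a': node 1→9 (via fail)
i=33 'c': node 9→3 (via fail)
i=34 'b': node 3→0 (via fail)
i=35 'd': node 0→1
i=36 'c': node 1→2  emit P0@[35:36]
i=37 'a': node 2→4 (via fail)
i=38 'a': node 4→5
i=39 'b': node 5→6
i=40 'c': node 6→7
i=41 'b': node 7→8  emit P1@[36:41],P2@[37:41]
i=42 'c': node 8→3 (via fail)
i=43 'a': node 3→4
i=44 'a': node 4→5
i=45 'b': node 5→6
i=46 'c': node 6→7
i=47 'b': node 7→8  emit P1@[42:47],P2@[43:47]
i=48 'c': node 8→3 (via fail)
i=49 'a': node 3→4
i=50 'a': node 4→5

Matches: [[5,2],[11,2],[16,2],[18,0],[22,0],[27,1],[27,2],[36,0],[41,1],[41,2],[47,1],[47,2]]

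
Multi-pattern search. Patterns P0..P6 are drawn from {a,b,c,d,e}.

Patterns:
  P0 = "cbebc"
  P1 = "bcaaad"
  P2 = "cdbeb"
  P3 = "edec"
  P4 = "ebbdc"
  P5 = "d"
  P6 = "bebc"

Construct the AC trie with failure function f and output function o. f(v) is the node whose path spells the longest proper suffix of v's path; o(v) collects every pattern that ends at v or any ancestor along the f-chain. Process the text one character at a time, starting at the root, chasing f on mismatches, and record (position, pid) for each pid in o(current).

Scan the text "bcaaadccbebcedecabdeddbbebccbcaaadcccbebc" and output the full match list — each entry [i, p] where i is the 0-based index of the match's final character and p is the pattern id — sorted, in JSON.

Build:
Trie (insert patterns):
  0='ε' goto b→6 c→1 d→24 e→16
  1='c' goto b→2 d→12
  2='cb' goto e→3
  3='cbe' goto b→4
  4='cbeb' goto c→5
  5='cbebc' goto ·  [P0 ends]
  6='b' goto c→7 e→25
  7='bc' goto a→8
  8='bca' goto a→9
  9='bcaa' goto a→10
  10='bcaaa' goto d→11
  11='bcaaad' goto ·  [P1 ends]
  12='cd' goto b→13
  13='cdb' goto e→14
  14='cdbe' goto b→15
  15='cdbeb' goto ·  [P2 ends]
  16='e' goto b→20 d→17
  17='ed' goto e→18
  18='ede' goto c→19
  19='edec' goto ·  [P3 ends]
  20='eb' goto b→21
  21='ebb' goto d→22
  22='ebbd' goto c→23
  23='ebbdc' goto ·  [P4 ends]
  24='d' goto ·  [P5 ends]
  25='be' goto b→26
  26='beb' goto c→27
  27='bebc' goto ·  [P6 ends]

Failure links (BFS by depth):
  fail(1) 'c': from fail(0)=0 chase 'c': 0 ⇒ 0;  out=∅∪out(0)=∅
  fail(6) 'b': from fail(0)=0 chase 'b': 0 ⇒ 0;  out=∅∪out(0)=∅
  fail(16) 'e': from fail(0)=0 chase 'e': 0 ⇒ 0;  out=∅∪out(0)=∅
  fail(24) 'd': from fail(0)=0 chase 'd': 0 ⇒ 0;  out={5}∪out(0)={5}
  fail(2) 'cb': from fail(1)=0 chase 'b': 0 ⇒ 6;  out=∅∪out(6)=∅
  fail(7) 'bc': from fail(6)=0 chase 'c': 0 ⇒ 1;  out=∅∪out(1)=∅
  fail(12) 'cd': from fail(1)=0 chase 'd': 0 ⇒ 24;  out=∅∪out(24)={5}
  fail(17) 'ed': from fail(16)=0 chase 'd': 0 ⇒ 24;  out=∅∪out(24)={5}
  fail(20) 'eb': from fail(16)=0 chase 'b': 0 ⇒ 6;  out=∅∪out(6)=∅
  fail(25) 'be': from fail(6)=0 chase 'e': 0 ⇒ 16;  out=∅∪out(16)=∅
  fail(3) 'cbe': from fail(2)=6 chase 'e': 6 ⇒ 25;  out=∅∪out(25)=∅
  fail(8) 'bca': from fail(7)=1 chase 'a': 1→0 ⇒ 0;  out=∅∪out(0)=∅
  fail(13) 'cdb': from fail(12)=24 chase 'b': 24→0 ⇒ 6;  out=∅∪out(6)=∅
  fail(18) 'ede': from fail(17)=24 chase 'e': 24→0 ⇒ 16;  out=∅∪out(16)=∅
  fail(21) 'ebb': from fail(20)=6 chase 'b': 6→0 ⇒ 6;  out=∅∪out(6)=∅
  fail(26) 'beb': from fail(25)=16 chase 'b': 16 ⇒ 20;  out=∅∪out(20)=∅
  fail(4) 'cbeb': from fail(3)=25 chase 'b': 25 ⇒ 26;  out=∅∪out(26)=∅
  fail(9) 'bcaa': from fail(8)=0 chase 'a': 0 ⇒ 0;  out=∅∪out(0)=∅
  fail(14) 'cdbe': from fail(13)=6 chase 'e': 6 ⇒ 25;  out=∅∪out(25)=∅
  fail(19) 'edec': from fail(18)=16 chase 'c': 16→0 ⇒ 1;  out={3}∪out(1)={3}
  fail(22) 'ebbd': from fail(21)=6 chase 'd': 6→0 ⇒ 24;  out=∅∪out(24)={5}
  fail(27) 'bebc': from fail(26)=20 chase 'c': 20→6 ⇒ 7;  out={6}∪out(7)={6}
  fail(5) 'cbebc': from fail(4)=26 chase 'c': 26 ⇒ 27;  out={0}∪out(27)={0,6}
  fail(10) 'bcaaa': from fail(9)=0 chase 'a': 0 ⇒ 0;  out=∅∪out(0)=∅
  fail(15) 'cdbeb': from fail(14)=25 chase 'b': 25 ⇒ 26;  out={2}∪out(26)={2}
  fail(23) 'ebbdc': from fail(22)=24 chase 'c': 24→0 ⇒ 1;  out={4}∪out(1)={4}
  fail(11) 'bcaaad': from fail(10)=0 chase 'd': 0 ⇒ 24;  out={1}∪out(24)={1,5}

Scan:
i=0 'b': node 0→6
i=1 'c': node 6→7
i=2 'a': node 7→8
i=3 'a': node 8→9
i=4 'a': node 9→10
i=5 'd': node 10→11  ** P1@[0:5],P5@[5:5]
i=6 'c': node 11→1 (fail-walked)
i=7 'c': node 1→1 (fail-walked)
i=8 'b': node 1→2
i=9 'e': node 2→3
i=10 'b': node 3→4
i=11 'c': node 4→5  ** P0@[7:11],P6@[8:11]
i=12 'e': node 5→16 (fail-walked)
i=13 'd': node 16→17  ** P5@[13:13]
i=14 'e': node 17→18
i=15 'c': node 18→19  ** P3@[12:15]
i=16 'a': node 19→0 (fail-walked)
i=17 'b': node 0→6
i=18 'd': node 6→24 (fail-walked)  ** P5@[18:18]
i=19 'e': node 24→16 (fail-walked)
i=20 'd': node 16→17  ** P5@[20:20]
i=21 'd': node 17→24 (fail-walked)  ** P5@[21:21]
i=22 'b': node 24→6 (fail-walked)
i=23 'b': node 6→6 (fail-walked)
i=24 'e': node 6→25
i=25 'b': node 25→26
i=26 'c': node 26→27  ** P6@[23:26]
i=27 'c': node 27→1 (fail-walked)
i=28 'b': node 1→2
i=29 'c': node 2→7 (fail-walked)
i=30 'a': node 7→8
i=31 'a': node 8→9
i=32 'a': node 9→10
i=33 'd': node 10→11  ** P1@[28:33],P5@[33:33]
i=34 'c': node 11→1 (fail-walked)
i=35 'c': node 1→1 (fail-walked)
i=36 'c': node 1→1 (fail-walked)
i=37 'b': node 1→2
i=38 'e': node 2→3
i=39 'b': node 3→4
i=40 'c': node 4→5  ** P0@[36:40],P6@[37:40]

All matches (sorted): [[5,1],[5,5],[11,0],[11,6],[13,5],[15,3],[18,5],[20,5],[21,5],[26,6],[33,1],[33,5],[40,0],[40,6]]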